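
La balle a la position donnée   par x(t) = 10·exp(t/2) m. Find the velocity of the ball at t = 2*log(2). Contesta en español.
Debemos derivar nuestra ecuación de la posición x(t) = 10·exp(t/2) 1 vez. La derivada de la posición da la velocidad: v(t) = 5·exp(t/2). Tenemos la velocidad v(t) = 5·exp(t/2). Sustituyendo t = 2*log(2): v(2*log(2)) = 10.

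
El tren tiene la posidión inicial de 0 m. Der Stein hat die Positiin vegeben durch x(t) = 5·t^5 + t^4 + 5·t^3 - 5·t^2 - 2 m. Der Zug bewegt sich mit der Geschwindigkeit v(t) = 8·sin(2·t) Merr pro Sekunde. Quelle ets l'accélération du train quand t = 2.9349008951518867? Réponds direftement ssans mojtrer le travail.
La réponse est 14.6522699891487.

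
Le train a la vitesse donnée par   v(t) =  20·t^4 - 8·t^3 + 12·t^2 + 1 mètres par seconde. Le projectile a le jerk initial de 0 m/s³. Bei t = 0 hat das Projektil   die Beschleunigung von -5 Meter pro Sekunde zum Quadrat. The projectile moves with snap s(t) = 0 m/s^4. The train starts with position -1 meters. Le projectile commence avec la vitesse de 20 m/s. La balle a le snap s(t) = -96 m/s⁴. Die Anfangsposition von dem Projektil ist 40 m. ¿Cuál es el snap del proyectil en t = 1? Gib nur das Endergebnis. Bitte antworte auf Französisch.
La réponse est 0.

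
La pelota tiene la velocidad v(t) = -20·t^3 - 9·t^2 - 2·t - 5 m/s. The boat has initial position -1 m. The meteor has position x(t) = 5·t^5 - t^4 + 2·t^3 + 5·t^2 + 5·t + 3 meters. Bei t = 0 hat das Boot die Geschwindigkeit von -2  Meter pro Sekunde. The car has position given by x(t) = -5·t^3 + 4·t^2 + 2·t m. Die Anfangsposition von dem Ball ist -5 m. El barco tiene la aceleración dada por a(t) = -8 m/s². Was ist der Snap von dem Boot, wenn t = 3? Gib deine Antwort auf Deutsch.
Um dies zu lösen, müssen wir 2 Ableitungen unserer Gleichung für die Beschleunigung a(t) = -8 nehmen. Die Ableitung von der Beschleunigung ergibt den Ruck: j(t) = 0. Die Ableitung von dem Ruck ergibt den Snap: s(t) = 0. Wir haben den Snap s(t) = 0. Durch Einsetzen von t = 3: s(3) = 0.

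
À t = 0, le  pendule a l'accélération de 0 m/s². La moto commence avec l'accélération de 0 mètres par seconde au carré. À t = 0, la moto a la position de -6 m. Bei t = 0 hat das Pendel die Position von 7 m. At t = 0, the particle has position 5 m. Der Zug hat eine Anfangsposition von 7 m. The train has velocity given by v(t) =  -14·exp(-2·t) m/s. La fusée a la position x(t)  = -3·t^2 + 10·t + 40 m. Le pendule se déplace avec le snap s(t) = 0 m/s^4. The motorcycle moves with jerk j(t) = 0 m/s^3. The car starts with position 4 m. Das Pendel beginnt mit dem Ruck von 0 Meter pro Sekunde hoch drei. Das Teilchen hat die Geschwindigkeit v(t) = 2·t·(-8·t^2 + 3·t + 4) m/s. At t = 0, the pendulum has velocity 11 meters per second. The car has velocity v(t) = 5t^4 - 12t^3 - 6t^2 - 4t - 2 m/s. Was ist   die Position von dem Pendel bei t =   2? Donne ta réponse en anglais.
We must find the integral of our snap equation s(t) = 0 4 times. Integrating snap and using the initial condition j(0) = 0, we get j(t) = 0. Taking ∫j(t)dt and applying a(0) = 0, we find a(t) = 0. Integrating acceleration and using the initial condition v(0) = 11, we get v(t) = 11. Finding the integral of v(t) and using x(0) = 7: x(t) = 11·t + 7. Using x(t) = 11·t + 7 and substituting t = 2, we find x = 29.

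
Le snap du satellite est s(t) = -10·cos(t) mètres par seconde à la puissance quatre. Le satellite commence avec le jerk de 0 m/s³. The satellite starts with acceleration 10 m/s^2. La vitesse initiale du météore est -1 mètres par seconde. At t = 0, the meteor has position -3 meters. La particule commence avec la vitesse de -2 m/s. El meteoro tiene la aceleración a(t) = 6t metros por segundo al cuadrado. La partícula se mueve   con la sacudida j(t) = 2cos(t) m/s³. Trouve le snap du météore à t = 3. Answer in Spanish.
Debemos derivar nuestra ecuación de la aceleración a(t) = 6·t 2 veces. Derivando la aceleración, obtenemos la sacudida: j(t) = 6. La derivada de la sacudida da el snap: s(t) = 0. Usando s(t) = 0 y sustituyendo t = 3, encontramos s = 0.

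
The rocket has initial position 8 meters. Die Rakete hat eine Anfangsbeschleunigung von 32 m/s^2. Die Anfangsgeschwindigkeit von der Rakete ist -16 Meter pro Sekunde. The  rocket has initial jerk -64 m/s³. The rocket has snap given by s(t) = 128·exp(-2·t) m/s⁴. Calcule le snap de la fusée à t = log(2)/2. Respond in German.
Aus der Gleichung für den Snap s(t) = 128·exp(-2·t), setzen wir t = log(2)/2 ein und erhalten s = 64.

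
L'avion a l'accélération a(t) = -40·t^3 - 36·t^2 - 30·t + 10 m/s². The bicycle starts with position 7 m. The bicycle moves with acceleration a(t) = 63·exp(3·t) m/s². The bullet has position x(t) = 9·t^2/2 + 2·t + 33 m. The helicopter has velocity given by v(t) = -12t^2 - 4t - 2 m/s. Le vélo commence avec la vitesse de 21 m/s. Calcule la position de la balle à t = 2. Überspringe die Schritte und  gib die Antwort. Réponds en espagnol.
La respuesta es 55.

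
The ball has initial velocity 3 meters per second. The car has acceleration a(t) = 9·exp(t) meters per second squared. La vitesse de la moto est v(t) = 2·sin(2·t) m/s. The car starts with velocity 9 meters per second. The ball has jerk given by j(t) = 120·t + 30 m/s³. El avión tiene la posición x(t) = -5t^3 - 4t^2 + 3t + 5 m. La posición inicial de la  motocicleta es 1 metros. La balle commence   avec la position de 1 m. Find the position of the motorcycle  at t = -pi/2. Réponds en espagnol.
Debemos encontrar la antiderivada de nuestra ecuación de la velocidad v(t) = 2·sin(2·t) 1 vez. Integrando la velocidad y usando la condición inicial x(0) = 1, obtenemos x(t) = 2 - cos(2·t). De la ecuación de la posición x(t) = 2 - cos(2·t), sustituimos t = -pi/2 para obtener x = 3.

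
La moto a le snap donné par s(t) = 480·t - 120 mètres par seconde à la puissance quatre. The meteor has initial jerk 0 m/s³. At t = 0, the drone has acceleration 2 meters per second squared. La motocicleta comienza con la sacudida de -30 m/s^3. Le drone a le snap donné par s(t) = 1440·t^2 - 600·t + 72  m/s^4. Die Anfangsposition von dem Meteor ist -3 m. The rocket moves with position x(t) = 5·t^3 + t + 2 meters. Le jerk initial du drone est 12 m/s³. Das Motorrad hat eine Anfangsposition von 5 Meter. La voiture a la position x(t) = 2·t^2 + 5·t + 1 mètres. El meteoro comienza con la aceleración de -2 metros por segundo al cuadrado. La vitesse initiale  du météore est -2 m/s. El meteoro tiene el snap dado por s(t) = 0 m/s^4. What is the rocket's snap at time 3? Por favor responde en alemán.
Um dies zu lösen, müssen wir 4 Ableitungen unserer Gleichung für die Position x(t) = 5·t^3 + t + 2 nehmen. Mit d/dt von x(t) finden wir v(t) = 15·t^2 + 1. Durch Ableiten von der Geschwindigkeit erhalten wir die Beschleunigung: a(t) = 30·t. Mit d/dt von a(t) finden wir j(t) = 30. Durch Ableiten von dem Ruck erhalten wir den Snap: s(t) = 0. Mit s(t) = 0 und Einsetzen von t = 3, finden wir s = 0.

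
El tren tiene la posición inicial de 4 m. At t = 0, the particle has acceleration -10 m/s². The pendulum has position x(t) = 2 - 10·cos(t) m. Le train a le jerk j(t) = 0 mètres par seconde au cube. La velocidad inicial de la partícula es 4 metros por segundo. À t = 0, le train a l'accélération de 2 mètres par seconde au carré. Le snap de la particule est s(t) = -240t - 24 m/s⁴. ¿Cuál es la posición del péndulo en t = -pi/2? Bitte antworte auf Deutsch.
Wir haben die Position x(t) = 2 - 10·cos(t). Durch Einsetzen von t = -pi/2: x(-pi/2) = 2.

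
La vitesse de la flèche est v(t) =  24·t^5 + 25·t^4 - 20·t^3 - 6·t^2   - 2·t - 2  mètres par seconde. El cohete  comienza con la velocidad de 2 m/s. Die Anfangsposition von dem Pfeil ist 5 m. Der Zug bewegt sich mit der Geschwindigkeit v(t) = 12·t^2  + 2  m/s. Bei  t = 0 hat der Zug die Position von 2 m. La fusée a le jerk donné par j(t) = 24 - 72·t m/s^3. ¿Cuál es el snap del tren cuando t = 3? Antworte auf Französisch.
Nous devons dériver notre équation de la vitesse v(t) = 12·t^2 + 2 3 fois. En prenant d/dt de v(t), nous trouvons a(t) = 24·t. En dérivant l'accélération, nous obtenons le jerk: j(t) = 24. En prenant d/dt de j(t), nous trouvons s(t) = 0. Nous avons le snap s(t) = 0. En substituant t = 3: s(3) = 0.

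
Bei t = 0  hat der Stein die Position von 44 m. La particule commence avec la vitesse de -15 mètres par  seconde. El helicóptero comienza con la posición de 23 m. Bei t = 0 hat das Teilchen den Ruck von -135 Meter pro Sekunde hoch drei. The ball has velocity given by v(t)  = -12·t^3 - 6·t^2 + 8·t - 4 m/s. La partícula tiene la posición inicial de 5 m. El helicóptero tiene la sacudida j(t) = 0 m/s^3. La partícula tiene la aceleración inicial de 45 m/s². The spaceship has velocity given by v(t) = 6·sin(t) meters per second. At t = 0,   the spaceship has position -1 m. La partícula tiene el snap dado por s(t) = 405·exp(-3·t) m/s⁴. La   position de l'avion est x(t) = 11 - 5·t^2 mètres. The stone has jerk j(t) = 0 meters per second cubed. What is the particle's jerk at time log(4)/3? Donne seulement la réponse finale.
The jerk at t = log(4)/3 is j = -135/4.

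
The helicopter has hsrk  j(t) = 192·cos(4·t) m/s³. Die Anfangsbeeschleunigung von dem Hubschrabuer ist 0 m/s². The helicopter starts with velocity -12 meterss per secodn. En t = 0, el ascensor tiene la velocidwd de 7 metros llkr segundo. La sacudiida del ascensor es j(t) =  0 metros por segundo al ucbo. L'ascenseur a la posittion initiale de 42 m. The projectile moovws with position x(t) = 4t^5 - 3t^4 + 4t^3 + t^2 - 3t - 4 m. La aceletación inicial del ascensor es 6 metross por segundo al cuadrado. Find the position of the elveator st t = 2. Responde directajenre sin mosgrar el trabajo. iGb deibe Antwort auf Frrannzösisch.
La réponse est 68.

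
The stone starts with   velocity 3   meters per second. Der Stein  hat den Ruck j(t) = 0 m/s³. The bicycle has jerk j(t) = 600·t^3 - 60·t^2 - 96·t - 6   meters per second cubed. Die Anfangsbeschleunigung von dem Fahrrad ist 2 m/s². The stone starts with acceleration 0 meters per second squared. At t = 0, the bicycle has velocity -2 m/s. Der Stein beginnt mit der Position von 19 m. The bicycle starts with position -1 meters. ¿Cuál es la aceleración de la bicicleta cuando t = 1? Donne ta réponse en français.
Nous devons trouver la primitive de notre équation du jerk j(t) = 600·t^3 - 60·t^2 - 96·t - 6 1 fois. En prenant ∫j(t)dt et en appliquant a(0) = 2, nous trouvons a(t) = 150·t^4 - 20·t^3 - 48·t^2 - 6·t + 2. Nous avons l'accélération a(t) = 150·t^4 - 20·t^3 - 48·t^2 - 6·t + 2. En substituant t = 1: a(1) = 78.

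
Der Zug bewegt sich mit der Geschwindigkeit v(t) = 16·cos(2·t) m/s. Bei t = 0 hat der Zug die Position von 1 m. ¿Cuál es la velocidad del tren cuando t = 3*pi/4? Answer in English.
Using v(t) = 16·cos(2·t) and substituting t = 3*pi/4, we find v = 0.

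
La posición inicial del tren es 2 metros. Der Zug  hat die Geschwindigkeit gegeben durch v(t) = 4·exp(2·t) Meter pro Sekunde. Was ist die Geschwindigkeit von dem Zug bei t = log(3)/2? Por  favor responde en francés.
En utilisant v(t) = 4·exp(2·t) et en substituant t = log(3)/2, nous trouvons v = 12.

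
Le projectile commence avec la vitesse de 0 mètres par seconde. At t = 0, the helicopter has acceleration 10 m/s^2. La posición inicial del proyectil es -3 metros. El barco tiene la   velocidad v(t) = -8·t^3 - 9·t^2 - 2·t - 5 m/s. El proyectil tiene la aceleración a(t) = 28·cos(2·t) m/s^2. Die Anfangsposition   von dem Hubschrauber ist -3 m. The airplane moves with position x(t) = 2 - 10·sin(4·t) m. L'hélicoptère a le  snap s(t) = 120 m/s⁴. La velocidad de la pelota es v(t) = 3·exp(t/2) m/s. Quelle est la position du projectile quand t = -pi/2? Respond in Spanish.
Necesitamos integrar nuestra ecuación de la aceleración a(t) = 28·cos(2·t) 2 veces. La integral de la aceleración es la velocidad. Usando v(0) = 0, obtenemos v(t) = 14·sin(2·t). La integral de la velocidad, con x(0) = -3, da la posición: x(t) = 4 - 7·cos(2·t). De la ecuación de la posición x(t) = 4 - 7·cos(2·t), sustituimos t = -pi/2 para obtener x = 11.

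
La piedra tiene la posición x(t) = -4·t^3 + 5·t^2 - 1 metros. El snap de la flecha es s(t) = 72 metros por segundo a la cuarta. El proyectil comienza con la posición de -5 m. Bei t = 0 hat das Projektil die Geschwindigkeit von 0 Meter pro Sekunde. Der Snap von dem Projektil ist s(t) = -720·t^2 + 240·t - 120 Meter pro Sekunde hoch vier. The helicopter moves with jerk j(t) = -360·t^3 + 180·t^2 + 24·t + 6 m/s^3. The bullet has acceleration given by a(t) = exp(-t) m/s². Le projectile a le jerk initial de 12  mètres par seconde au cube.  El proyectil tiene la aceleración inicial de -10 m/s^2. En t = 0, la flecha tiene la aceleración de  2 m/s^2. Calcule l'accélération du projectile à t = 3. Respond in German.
Ausgehend von dem Snap s(t) = -720·t^2 + 240·t - 120, nehmen wir 2 Integrale. Durch Integration von dem Snap und Verwendung der Anfangsbedingung j(0) = 12, erhalten wir j(t) = -240·t^3 + 120·t^2 - 120·t + 12. Durch Integration von dem Ruck und Verwendung der Anfangsbedingung a(0) = -10, erhalten wir a(t) = -60·t^4 + 40·t^3 - 60·t^2 + 12·t - 10. Wir haben die Beschleunigung a(t) = -60·t^4 + 40·t^3 - 60·t^2 + 12·t - 10. Durch Einsetzen von t = 3: a(3) = -4294.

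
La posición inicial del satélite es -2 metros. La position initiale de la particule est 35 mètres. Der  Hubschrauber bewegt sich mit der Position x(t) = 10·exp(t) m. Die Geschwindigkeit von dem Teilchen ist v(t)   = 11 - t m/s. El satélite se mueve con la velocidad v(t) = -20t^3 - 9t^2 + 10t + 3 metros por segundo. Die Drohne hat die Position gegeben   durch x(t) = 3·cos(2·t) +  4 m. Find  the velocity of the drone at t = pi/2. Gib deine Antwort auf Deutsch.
Ausgehend von der Position x(t) = 3·cos(2·t) + 4, nehmen wir 1 Ableitung. Durch Ableiten von der Position erhalten wir die Geschwindigkeit: v(t) = -6·sin(2·t). Aus der Gleichung für die Geschwindigkeit v(t) = -6·sin(2·t), setzen wir t = pi/2 ein und erhalten v = 0.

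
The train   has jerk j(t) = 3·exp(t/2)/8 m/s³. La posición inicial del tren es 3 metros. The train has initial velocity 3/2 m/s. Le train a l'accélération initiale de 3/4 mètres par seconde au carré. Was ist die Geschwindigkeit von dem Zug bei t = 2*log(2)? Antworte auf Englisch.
We must find the antiderivative of our jerk equation j(t) = 3·exp(t/2)/8 2 times. The integral of jerk, with a(0) = 3/4, gives acceleration: a(t) = 3·exp(t/2)/4. The antiderivative of acceleration, with v(0) = 3/2, gives velocity: v(t) = 3·exp(t/2)/2. From the given velocity equation v(t) = 3·exp(t/2)/2, we substitute t = 2*log(2) to get v = 3.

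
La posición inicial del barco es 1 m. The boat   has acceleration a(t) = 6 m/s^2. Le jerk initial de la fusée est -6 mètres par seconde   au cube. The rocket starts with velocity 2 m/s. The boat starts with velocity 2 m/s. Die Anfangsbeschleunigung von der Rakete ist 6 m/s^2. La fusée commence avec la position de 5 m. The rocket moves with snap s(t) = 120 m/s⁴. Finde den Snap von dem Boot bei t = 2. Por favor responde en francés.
Nous devons dériver notre équation de l'accélération a(t) = 6 2 fois. En prenant d/dt de a(t), nous trouvons j(t) = 0. En prenant d/dt de j(t), nous trouvons s(t) = 0. Nous avons le snap s(t) = 0. En substituant t = 2: s(2) = 0.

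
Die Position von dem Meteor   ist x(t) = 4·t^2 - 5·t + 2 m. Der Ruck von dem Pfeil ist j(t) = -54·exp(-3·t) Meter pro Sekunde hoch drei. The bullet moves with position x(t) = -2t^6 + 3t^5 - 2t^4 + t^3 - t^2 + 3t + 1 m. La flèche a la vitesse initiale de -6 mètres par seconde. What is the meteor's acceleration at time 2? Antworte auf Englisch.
To solve this, we need to take 2 derivatives of our position equation x(t) = 4·t^2 - 5·t + 2. The derivative of position gives velocity: v(t) = 8·t - 5. The derivative of velocity gives acceleration: a(t) = 8. We have acceleration a(t) = 8. Substituting t = 2: a(2) = 8.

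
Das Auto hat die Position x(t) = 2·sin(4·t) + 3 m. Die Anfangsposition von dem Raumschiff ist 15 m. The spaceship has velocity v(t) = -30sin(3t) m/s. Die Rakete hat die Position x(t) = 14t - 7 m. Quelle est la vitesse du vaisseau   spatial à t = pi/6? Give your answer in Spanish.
Usando v(t) = -30·sin(3·t) y sustituyendo t = pi/6, encontramos v = -30.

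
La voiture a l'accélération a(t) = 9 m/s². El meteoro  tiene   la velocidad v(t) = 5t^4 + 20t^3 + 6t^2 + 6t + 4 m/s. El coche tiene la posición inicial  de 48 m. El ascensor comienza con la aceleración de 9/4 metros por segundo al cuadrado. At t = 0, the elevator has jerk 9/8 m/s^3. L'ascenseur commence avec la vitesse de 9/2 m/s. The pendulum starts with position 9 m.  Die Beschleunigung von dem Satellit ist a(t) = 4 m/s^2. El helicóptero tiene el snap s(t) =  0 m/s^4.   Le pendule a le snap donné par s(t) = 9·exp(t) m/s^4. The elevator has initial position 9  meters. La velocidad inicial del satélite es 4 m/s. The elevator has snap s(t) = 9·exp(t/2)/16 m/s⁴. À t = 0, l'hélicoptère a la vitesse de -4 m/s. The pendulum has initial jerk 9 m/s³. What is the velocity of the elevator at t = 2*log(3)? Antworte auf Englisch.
We must find the integral of our snap equation s(t) = 9·exp(t/2)/16 3 times. Finding the integral of s(t) and using j(0) = 9/8: j(t) = 9·exp(t/2)/8. Finding the antiderivative of j(t) and using a(0) = 9/4: a(t) = 9·exp(t/2)/4. Taking ∫a(t)dt and applying v(0) = 9/2, we find v(t) = 9·exp(t/2)/2. We have velocity v(t) = 9·exp(t/2)/2. Substituting t = 2*log(3): v(2*log(3)) = 27/2.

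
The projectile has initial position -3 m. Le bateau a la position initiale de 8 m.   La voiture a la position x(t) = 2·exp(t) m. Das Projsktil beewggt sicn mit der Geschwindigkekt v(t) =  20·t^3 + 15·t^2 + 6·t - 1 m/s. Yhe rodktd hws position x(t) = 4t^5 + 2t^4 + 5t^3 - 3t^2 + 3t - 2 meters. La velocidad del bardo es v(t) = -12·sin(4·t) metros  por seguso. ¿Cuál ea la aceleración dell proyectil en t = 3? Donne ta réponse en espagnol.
Partiendo de la velocidad v(t) = 20·t^3 + 15·t^2 + 6·t - 1, tomamos 1 derivada. La derivada de la velocidad da la aceleración: a(t) = 60·t^2 + 30·t + 6. De la ecuación de la aceleración a(t) = 60·t^2 + 30·t + 6, sustituimos t = 3 para obtener a = 636.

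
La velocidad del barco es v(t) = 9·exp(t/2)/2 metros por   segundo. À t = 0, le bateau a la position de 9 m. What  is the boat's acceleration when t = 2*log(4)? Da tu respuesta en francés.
En partant de la vitesse v(t) = 9·exp(t/2)/2, nous prenons 1 dérivée. En prenant d/dt de v(t), nous trouvons a(t) = 9·exp(t/2)/4. En utilisant a(t) = 9·exp(t/2)/4 et en substituant t = 2*log(4), nous trouvons a = 9.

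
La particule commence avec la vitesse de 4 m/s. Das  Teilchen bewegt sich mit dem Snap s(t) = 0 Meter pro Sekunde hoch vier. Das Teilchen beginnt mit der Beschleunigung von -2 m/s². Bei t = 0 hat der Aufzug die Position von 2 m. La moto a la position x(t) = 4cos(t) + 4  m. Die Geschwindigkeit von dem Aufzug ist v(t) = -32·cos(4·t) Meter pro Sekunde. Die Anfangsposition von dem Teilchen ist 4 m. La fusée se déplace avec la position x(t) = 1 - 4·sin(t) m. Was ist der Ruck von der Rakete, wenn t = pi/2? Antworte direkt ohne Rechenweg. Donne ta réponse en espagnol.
En t = pi/2, j = 0.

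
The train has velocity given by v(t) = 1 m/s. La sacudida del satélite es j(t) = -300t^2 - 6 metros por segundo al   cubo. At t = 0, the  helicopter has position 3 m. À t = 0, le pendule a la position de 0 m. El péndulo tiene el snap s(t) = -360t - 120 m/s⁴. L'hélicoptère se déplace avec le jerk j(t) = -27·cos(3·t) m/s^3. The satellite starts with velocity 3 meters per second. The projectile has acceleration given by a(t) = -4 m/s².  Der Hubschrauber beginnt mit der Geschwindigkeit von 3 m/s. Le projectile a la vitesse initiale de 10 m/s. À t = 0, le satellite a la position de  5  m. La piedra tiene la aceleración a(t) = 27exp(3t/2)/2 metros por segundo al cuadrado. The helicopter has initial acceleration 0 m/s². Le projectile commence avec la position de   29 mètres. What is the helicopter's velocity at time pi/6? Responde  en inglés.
To find the answer, we compute 2 antiderivatives of j(t) = -27·cos(3·t). The integral of jerk is acceleration. Using a(0) = 0, we get a(t) = -9·sin(3·t). Taking ∫a(t)dt and applying v(0) = 3, we find v(t) = 3·cos(3·t). Using v(t) = 3·cos(3·t) and substituting t = pi/6, we find v = 0.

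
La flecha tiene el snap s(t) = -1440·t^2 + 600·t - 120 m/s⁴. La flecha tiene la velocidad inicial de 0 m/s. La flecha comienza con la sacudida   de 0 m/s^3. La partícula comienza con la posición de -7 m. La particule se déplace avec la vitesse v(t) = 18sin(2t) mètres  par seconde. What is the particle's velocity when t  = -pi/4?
Using v(t) = 18·sin(2·t) and substituting t = -pi/4, we find v = -18.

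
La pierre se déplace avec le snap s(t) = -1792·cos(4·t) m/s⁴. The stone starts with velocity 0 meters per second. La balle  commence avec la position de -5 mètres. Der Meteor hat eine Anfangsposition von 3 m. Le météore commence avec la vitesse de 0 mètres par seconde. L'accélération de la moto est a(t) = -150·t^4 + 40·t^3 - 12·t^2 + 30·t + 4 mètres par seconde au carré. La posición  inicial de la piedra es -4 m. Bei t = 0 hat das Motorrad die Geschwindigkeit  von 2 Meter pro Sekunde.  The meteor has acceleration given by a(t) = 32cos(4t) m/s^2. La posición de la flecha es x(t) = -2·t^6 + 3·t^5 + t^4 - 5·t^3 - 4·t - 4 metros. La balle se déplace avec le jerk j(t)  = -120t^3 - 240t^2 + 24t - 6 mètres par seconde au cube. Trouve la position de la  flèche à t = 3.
De l'équation de la position x(t) = -2·t^6 + 3·t^5 + t^4 - 5·t^3 - 4·t - 4, nous substituons t = 3 pour obtenir x = -799.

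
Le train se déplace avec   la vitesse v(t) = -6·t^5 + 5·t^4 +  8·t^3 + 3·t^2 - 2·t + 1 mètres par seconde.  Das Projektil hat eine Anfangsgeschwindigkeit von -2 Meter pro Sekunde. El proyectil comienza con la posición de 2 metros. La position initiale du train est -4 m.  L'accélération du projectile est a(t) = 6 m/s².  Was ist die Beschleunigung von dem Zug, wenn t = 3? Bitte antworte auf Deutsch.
Wir müssen unsere Gleichung für die Geschwindigkeit v(t) = -6·t^5 + 5·t^4 + 8·t^3 + 3·t^2 - 2·t + 1 1-mal ableiten. Durch Ableiten von der Geschwindigkeit erhalten wir die Beschleunigung: a(t) = -30·t^4 + 20·t^3 + 24·t^2 + 6·t - 2. Wir haben die Beschleunigung a(t) = -30·t^4 + 20·t^3 + 24·t^2 + 6·t - 2. Durch Einsetzen von t = 3: a(3) = -1658.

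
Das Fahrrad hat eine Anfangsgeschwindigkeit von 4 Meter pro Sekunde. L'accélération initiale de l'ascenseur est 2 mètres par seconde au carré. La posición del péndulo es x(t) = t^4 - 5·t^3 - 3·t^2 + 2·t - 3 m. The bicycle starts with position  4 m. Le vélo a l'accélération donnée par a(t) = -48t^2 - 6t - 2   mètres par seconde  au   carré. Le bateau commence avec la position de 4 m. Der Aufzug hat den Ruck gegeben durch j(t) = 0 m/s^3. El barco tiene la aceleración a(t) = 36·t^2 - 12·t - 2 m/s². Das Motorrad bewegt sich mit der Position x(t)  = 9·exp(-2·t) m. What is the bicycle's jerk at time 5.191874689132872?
To solve this, we need to take 1 derivative of our acceleration equation a(t) = -48·t^2 - 6·t - 2. The derivative of acceleration gives jerk: j(t) = -96·t - 6. We have jerk j(t) = -96·t - 6. Substituting t = 5.191874689132872: j(5.191874689132872) = -504.419970156756.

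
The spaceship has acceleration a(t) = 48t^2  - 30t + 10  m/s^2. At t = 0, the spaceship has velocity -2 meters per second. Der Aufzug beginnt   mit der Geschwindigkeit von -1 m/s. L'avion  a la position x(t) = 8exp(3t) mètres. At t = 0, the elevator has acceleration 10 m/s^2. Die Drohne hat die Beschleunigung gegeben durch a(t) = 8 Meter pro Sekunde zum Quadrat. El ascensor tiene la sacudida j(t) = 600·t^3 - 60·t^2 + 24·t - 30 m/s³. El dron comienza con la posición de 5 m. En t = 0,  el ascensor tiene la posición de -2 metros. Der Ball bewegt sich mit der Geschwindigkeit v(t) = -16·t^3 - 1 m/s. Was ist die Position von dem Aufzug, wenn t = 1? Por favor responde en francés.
Nous devons trouver la primitive de notre équation du jerk j(t) = 600·t^3 - 60·t^2 + 24·t - 30 3 fois. En prenant ∫j(t)dt et en appliquant a(0) = 10, nous trouvons a(t) = 150·t^4 - 20·t^3 + 12·t^2 - 30·t + 10. La primitive de l'accélération est la vitesse. En utilisant v(0) = -1, nous obtenons v(t) = 30·t^5 - 5·t^4 + 4·t^3 - 15·t^2 + 10·t - 1. La primitive de la vitesse est la position. En utilisant x(0) = -2, nous obtenons x(t) = 5·t^6 - t^5 + t^4 - 5·t^3 + 5·t^2 - t - 2. En utilisant x(t) = 5·t^6 - t^5 + t^4 - 5·t^3 + 5·t^2 - t - 2 et en substituant t = 1, nous trouvons x = 2.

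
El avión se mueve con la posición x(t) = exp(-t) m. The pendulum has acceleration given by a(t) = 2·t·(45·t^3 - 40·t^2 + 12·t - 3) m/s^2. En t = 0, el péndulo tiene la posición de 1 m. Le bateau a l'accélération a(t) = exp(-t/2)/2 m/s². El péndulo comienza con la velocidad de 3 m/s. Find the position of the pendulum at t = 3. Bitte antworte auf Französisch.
Nous devons intégrer notre équation de l'accélération a(t) = 2·t·(45·t^3 - 40·t^2 + 12·t - 3) 2 fois. L'intégrale de l'accélération est la vitesse. En utilisant v(0) = 3, nous obtenons v(t) = 18·t^5 - 20·t^4 + 8·t^3 - 3·t^2 + 3. En intégrant la vitesse et en utilisant la condition initiale x(0) = 1, nous obtenons x(t) = 3·t^6 - 4·t^5 + 2·t^4 - t^3 + 3·t + 1. En utilisant x(t) = 3·t^6 - 4·t^5 + 2·t^4 - t^3 + 3·t + 1 et en substituant t = 3, nous trouvons x = 1360.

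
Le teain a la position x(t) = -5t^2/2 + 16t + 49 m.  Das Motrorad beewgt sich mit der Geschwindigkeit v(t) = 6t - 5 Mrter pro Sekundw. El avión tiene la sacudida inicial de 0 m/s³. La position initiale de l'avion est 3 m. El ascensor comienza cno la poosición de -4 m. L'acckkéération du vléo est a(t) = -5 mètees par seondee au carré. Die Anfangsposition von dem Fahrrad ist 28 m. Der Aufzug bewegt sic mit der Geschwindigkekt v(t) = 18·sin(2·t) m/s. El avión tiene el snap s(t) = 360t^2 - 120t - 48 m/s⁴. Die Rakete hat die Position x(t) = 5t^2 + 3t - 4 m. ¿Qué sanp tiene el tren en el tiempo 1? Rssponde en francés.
Nous devons dériver notre équation de la position x(t) = -5·t^2/2 + 16·t + 49 4 fois. En dérivant la position, nous obtenons la vitesse: v(t) = 16 - 5·t. La dérivée de la vitesse donne l'accélération: a(t) = -5. En dérivant l'accélération, nous obtenons le jerk: j(t) = 0. En prenant d/dt de j(t), nous trouvons s(t) = 0. En utilisant s(t) = 0 et en substituant t = 1, nous trouvons s = 0.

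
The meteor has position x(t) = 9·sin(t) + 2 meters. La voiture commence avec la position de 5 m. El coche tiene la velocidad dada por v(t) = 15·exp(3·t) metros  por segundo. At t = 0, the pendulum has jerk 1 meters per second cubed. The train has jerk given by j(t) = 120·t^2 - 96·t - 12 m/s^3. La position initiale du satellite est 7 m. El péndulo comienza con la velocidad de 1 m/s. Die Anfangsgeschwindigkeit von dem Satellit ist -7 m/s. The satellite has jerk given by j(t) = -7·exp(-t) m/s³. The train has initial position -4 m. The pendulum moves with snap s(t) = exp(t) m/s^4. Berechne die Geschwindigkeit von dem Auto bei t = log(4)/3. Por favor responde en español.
Usando v(t) = 15·exp(3·t) y sustituyendo t = log(4)/3, encontramos v = 60.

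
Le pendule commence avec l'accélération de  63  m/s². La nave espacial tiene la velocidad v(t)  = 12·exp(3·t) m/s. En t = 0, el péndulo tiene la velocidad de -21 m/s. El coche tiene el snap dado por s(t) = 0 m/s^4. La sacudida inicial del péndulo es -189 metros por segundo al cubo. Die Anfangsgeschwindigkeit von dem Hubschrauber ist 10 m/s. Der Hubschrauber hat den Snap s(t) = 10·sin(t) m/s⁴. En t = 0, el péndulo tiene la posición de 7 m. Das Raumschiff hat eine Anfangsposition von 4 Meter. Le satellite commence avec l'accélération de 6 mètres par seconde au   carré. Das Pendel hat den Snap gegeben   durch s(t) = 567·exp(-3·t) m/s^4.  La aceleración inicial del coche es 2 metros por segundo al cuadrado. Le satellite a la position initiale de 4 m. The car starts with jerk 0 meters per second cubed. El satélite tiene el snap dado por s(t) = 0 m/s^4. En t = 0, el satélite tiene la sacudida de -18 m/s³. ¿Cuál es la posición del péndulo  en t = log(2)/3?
Para resolver esto, necesitamos tomar 4 integrales de nuestra ecuación del snap s(t) = 567·exp(-3·t). Integrando el snap y usando la condición inicial j(0) = -189, obtenemos j(t) = -189·exp(-3·t). La antiderivada de la sacudida, con a(0) = 63, da la aceleración: a(t) = 63·exp(-3·t). Tomando ∫a(t)dt y aplicando v(0) = -21, encontramos v(t) = -21·exp(-3·t). Tomando ∫v(t)dt y aplicando x(0) = 7, encontramos x(t) = 7·exp(-3·t). De la ecuación de la posición x(t) = 7·exp(-3·t), sustituimos t = log(2)/3 para obtener x = 7/2.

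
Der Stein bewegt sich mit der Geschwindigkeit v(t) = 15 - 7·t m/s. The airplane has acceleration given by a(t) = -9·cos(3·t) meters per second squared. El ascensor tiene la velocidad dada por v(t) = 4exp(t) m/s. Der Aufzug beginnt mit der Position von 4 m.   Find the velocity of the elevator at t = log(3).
From the given velocity equation v(t) = 4·exp(t), we substitute t = log(3) to get v = 12.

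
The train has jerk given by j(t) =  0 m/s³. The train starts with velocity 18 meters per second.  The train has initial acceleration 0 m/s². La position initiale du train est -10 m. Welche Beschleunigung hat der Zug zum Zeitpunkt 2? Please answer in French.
Pour résoudre ceci, nous devons prendre 1 intégrale de notre équation du jerk j(t) = 0. En intégrant le jerk et en utilisant la condition initiale a(0) = 0, nous obtenons a(t) = 0. En utilisant a(t) = 0 et en substituant t = 2, nous trouvons a = 0.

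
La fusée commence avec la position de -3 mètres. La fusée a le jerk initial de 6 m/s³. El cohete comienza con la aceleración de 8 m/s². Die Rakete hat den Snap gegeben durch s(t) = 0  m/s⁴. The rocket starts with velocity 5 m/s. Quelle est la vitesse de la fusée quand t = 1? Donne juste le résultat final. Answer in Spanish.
La velocidad en t = 1 es v = 16.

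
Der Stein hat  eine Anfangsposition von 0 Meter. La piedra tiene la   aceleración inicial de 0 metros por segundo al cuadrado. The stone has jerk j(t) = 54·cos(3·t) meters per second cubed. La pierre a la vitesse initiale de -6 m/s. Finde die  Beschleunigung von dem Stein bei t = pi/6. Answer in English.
To find the answer, we compute 1 integral of j(t) = 54·cos(3·t). Taking ∫j(t)dt and applying a(0) = 0, we find a(t) = 18·sin(3·t). Using a(t) = 18·sin(3·t) and substituting t = pi/6, we find a = 18.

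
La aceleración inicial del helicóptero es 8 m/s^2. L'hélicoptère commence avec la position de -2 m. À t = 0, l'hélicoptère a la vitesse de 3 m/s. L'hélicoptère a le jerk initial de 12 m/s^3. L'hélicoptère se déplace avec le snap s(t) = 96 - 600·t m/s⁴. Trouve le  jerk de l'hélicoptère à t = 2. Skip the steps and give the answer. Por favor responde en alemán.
Der Ruck bei t = 2 ist j = -996.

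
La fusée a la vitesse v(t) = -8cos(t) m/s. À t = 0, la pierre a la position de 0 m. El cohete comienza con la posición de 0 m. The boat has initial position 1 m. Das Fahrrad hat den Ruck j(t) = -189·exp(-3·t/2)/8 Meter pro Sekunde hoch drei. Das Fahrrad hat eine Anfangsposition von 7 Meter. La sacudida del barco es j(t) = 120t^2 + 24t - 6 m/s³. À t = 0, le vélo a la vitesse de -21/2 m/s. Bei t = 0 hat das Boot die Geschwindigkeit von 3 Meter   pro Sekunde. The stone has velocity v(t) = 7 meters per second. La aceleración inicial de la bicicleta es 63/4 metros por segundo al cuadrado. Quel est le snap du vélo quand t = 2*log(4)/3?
En partant du jerk j(t) = -189·exp(-3·t/2)/8, nous prenons 1 dérivée. En dérivant le jerk, nous obtenons le snap: s(t) = 567·exp(-3·t/2)/16. Nous avons le snap s(t) = 567·exp(-3·t/2)/16. En substituant t = 2*log(4)/3: s(2*log(4)/3) = 567/64.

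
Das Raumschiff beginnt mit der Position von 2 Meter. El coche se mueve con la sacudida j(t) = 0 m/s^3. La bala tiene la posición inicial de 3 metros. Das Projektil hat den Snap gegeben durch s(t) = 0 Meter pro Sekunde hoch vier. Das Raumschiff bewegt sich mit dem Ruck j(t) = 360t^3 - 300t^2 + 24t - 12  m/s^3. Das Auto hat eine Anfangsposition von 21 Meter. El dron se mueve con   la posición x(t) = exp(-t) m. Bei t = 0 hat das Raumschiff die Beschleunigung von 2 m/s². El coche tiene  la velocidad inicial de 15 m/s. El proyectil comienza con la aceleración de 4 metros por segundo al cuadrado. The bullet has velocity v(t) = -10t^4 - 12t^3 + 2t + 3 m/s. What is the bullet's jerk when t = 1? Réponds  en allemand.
Ausgehend von der Geschwindigkeit v(t) = -10·t^4 - 12·t^3 + 2·t + 3, nehmen wir 2 Ableitungen. Die Ableitung von der Geschwindigkeit ergibt die Beschleunigung: a(t) = -40·t^3 - 36·t^2 + 2. Durch Ableiten von der Beschleunigung erhalten wir den Ruck: j(t) = -120·t^2 - 72·t. Wir haben den Ruck j(t) = -120·t^2 - 72·t. Durch Einsetzen von t = 1: j(1) = -192.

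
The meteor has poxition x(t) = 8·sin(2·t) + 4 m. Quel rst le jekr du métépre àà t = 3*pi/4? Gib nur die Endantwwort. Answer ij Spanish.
La respuesta es 0.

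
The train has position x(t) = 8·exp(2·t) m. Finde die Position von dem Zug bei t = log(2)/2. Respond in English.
Using x(t) = 8·exp(2·t) and substituting t = log(2)/2, we find x = 16.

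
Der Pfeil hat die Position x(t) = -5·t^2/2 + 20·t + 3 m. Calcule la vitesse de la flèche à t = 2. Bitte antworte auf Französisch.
Nous devons dériver notre équation de la position x(t) = -5·t^2/2 + 20·t + 3 1 fois. La dérivée de la position donne la vitesse: v(t) = 20 - 5·t. De l'équation de la vitesse v(t) = 20 - 5·t, nous substituons t = 2 pour obtenir v = 10.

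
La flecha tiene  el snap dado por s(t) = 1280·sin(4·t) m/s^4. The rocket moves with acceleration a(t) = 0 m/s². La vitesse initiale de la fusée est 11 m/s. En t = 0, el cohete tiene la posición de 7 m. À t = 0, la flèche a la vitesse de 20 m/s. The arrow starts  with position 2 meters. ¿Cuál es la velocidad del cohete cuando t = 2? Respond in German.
Wir müssen das Integral unserer Gleichung für die Beschleunigung a(t) = 0 1-mal finden. Durch Integration von der Beschleunigung und Verwendung der Anfangsbedingung v(0) = 11, erhalten wir v(t) = 11. Wir haben die Geschwindigkeit v(t) = 11. Durch Einsetzen von t = 2: v(2) = 11.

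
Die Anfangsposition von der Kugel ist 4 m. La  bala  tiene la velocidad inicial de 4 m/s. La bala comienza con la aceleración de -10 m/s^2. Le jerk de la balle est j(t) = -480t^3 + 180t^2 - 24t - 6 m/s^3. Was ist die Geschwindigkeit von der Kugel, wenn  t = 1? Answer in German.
Um dies zu lösen, müssen wir 2 Integrale unserer Gleichung für den Ruck j(t) = -480·t^3 + 180·t^2 - 24·t - 6 finden. Durch Integration von dem Ruck und Verwendung der Anfangsbedingung a(0) = -10, erhalten wir a(t) = -120·t^4 + 60·t^3 - 12·t^2 - 6·t - 10. Das Integral von der Beschleunigung ist die Geschwindigkeit. Mit v(0) = 4 erhalten wir v(t) = -24·t^5 + 15·t^4 - 4·t^3 - 3·t^2 - 10·t + 4. Aus der Gleichung für die Geschwindigkeit v(t) = -24·t^5 + 15·t^4 - 4·t^3 - 3·t^2 - 10·t + 4, setzen wir t = 1 ein und erhalten v = -22.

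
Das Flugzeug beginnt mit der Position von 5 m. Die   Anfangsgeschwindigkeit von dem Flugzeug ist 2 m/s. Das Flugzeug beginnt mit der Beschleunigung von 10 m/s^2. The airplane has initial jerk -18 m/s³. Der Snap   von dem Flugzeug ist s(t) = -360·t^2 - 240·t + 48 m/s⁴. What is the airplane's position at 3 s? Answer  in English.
Starting from snap s(t) = -360·t^2 - 240·t + 48, we take 4 antiderivatives. The antiderivative of snap is jerk. Using j(0) = -18, we get j(t) = -120·t^3 - 120·t^2 + 48·t - 18. Finding the antiderivative of j(t) and using a(0) = 10: a(t) = -30·t^4 - 40·t^3 + 24·t^2 - 18·t + 10. The integral of acceleration, with v(0) = 2, gives velocity: v(t) = -6·t^5 - 10·t^4 + 8·t^3 - 9·t^2 + 10·t + 2. Taking ∫v(t)dt and applying x(0) = 5, we find x(t) = -t^6 - 2·t^5 + 2·t^4 - 3·t^3 + 5·t^2 + 2·t + 5. Using x(t) = -t^6 - 2·t^5 + 2·t^4 - 3·t^3 + 5·t^2 + 2·t + 5 and substituting t = 3, we find x = -1078.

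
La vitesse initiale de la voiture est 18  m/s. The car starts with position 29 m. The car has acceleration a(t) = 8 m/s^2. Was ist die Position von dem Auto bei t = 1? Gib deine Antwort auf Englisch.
Starting from acceleration a(t) = 8, we take 2 antiderivatives. Taking ∫a(t)dt and applying v(0) = 18, we find v(t) = 8·t + 18. Taking ∫v(t)dt and applying x(0) = 29, we find x(t) = 4·t^2 + 18·t + 29. Using x(t) = 4·t^2 + 18·t + 29 and substituting t = 1, we find x = 51.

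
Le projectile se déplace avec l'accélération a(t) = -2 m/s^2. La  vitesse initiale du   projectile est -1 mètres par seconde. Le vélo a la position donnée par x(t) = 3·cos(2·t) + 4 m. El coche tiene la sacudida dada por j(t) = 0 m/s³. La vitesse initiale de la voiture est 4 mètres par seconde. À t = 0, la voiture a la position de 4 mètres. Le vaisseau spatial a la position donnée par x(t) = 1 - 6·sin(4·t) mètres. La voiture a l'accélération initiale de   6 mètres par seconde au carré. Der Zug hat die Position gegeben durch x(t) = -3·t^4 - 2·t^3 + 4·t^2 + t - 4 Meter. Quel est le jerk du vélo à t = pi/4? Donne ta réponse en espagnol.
Para resolver esto, necesitamos tomar 3 derivadas de nuestra ecuación de la posición x(t) = 3·cos(2·t) + 4. La derivada de la posición da la velocidad: v(t) = -6·sin(2·t). Derivando la velocidad, obtenemos la aceleración: a(t) = -12·cos(2·t). Derivando la aceleración, obtenemos la sacudida: j(t) = 24·sin(2·t). Usando j(t) = 24·sin(2·t) y sustituyendo t = pi/4, encontramos j = 24.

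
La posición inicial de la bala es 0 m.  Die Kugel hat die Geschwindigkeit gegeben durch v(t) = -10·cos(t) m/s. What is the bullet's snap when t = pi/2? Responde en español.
Para resolver esto, necesitamos tomar 3 derivadas de nuestra ecuación de la velocidad v(t) = -10·cos(t). Tomando d/dt de v(t), encontramos a(t) = 10·sin(t). Tomando d/dt de a(t), encontramos j(t) = 10·cos(t). Derivando la sacudida, obtenemos el snap: s(t) = -10·sin(t). De la ecuación del snap s(t) = -10·sin(t), sustituimos t = pi/2 para obtener s = -10.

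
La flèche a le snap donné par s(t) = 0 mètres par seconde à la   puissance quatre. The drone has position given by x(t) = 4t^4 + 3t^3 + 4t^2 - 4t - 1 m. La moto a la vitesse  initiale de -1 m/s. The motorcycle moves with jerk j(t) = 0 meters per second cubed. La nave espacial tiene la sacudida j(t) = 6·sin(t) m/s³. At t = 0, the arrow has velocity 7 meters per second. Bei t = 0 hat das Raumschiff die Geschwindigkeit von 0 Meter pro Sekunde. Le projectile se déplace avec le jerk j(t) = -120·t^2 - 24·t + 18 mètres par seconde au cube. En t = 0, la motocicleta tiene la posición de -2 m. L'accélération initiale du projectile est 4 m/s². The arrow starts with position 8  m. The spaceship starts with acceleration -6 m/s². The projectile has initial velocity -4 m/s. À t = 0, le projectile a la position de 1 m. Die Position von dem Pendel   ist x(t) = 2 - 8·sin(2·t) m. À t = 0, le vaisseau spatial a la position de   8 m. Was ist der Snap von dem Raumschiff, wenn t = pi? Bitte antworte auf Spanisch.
Para resolver esto, necesitamos tomar 1 derivada de nuestra ecuación de la sacudida j(t) = 6·sin(t). Derivando la sacudida, obtenemos el snap: s(t) = 6·cos(t). Usando s(t) = 6·cos(t) y sustituyendo t = pi, encontramos s = -6.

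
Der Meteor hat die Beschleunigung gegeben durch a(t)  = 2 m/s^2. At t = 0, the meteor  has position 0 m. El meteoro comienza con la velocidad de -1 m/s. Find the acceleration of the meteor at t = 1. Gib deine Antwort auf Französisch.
En utilisant a(t) = 2 et en substituant t = 1, nous trouvons a = 2.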